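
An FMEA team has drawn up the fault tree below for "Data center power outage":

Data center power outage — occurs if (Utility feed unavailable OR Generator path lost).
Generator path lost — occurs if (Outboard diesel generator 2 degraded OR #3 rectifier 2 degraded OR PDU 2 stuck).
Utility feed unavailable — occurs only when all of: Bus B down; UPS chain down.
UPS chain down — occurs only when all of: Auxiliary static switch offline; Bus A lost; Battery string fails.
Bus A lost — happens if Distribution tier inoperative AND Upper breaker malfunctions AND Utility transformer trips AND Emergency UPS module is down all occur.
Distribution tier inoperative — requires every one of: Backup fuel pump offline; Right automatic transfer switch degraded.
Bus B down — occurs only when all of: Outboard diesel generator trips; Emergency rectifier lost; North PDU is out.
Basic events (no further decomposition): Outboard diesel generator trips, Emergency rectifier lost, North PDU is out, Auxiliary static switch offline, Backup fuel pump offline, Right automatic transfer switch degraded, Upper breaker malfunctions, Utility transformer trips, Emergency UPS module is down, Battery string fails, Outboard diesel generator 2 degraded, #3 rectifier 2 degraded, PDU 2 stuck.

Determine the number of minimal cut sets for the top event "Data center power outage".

Bus B down [AND]: one cut set from each child combined → 1 × 1 × 1 = 1 cut set(s).
Distribution tier inoperative [AND]: one cut set from each child combined → 1 × 1 = 1 cut set(s).
Bus A lost [AND]: one cut set from each child combined → 1 × 1 × 1 × 1 = 1 cut set(s).
UPS chain down [AND]: one cut set from each child combined → 1 × 1 × 1 = 1 cut set(s).
Utility feed unavailable [AND]: one cut set from each child combined → 1 × 1 = 1 cut set(s).
Generator path lost [OR]: union of children's cut sets → 3 cut set(s).
Data center power outage [OR]: union of children's cut sets → 4 cut set(s).
Minimal cut sets: {Auxiliary static switch offline, Backup fuel pump offline, Battery string fails, Emergency UPS module is down, Emergency rectifier lost, North PDU is out, Outboard diesel generator trips, Right automatic transfer switch degraded, Upper breaker malfunctions, Utility transformer trips}; {Outboard diesel generator 2 degraded}; {#3 rectifier 2 degraded}; {PDU 2 stuck}.

4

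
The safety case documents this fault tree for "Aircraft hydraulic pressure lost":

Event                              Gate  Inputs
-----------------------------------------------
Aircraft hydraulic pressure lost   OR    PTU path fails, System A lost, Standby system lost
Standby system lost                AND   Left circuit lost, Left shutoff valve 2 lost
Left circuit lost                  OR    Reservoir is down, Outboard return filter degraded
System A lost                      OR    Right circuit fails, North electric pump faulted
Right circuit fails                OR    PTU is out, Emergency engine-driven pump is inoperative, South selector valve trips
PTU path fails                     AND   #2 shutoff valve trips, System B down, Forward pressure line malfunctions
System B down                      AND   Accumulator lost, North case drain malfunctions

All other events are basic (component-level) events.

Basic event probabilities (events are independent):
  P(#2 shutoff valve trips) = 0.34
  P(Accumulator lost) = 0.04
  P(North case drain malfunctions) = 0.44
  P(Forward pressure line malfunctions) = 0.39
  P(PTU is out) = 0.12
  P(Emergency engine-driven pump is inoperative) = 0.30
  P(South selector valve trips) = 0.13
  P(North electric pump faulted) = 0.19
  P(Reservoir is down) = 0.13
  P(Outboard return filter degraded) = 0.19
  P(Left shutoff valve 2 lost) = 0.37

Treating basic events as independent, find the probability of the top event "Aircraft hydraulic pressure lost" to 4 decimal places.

P(System B down) [AND] = 0.04 × 0.44 = 0.017600
P(PTU path fails) [AND] = 0.34 × 0.017600 × 0.39 = 0.002334
P(Right circuit fails) [OR] = 1 − (1−0.12) × (1−0.30) × (1−0.13) = 0.464080
P(System A lost) [OR] = 1 − (1−0.464080) × (1−0.19) = 0.565905
P(Left circuit lost) [OR] = 1 − (1−0.13) × (1−0.19) = 0.295300
P(Standby system lost) [AND] = 0.295300 × 0.37 = 0.109261
P(Aircraft hydraulic pressure lost) [OR] = 1 − (1−0.002334) × (1−0.565905) × (1−0.109261) = 0.614237
Rounded to 4 decimal places: P(Aircraft hydraulic pressure lost) ≈ 0.6142.

0.6142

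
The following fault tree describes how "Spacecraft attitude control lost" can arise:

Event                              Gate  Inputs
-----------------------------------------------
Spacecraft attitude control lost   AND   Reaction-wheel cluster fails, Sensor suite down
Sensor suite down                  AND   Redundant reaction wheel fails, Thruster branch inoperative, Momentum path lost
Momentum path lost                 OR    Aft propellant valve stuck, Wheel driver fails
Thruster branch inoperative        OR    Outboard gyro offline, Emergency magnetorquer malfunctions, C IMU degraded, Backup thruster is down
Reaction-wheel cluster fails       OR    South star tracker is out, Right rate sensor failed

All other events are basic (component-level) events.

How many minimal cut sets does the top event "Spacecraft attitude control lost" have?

Reaction-wheel cluster fails [OR]: union of children's cut sets → 2 cut set(s).
Thruster branch inoperative [OR]: union of children's cut sets → 4 cut set(s).
Momentum path lost [OR]: union of children's cut sets → 2 cut set(s).
Sensor suite down [AND]: one cut set from each child combined → 1 × 4 × 2 = 8 cut set(s).
Spacecraft attitude control lost [AND]: one cut set from each child combined → 2 × 8 = 16 cut set(s).

16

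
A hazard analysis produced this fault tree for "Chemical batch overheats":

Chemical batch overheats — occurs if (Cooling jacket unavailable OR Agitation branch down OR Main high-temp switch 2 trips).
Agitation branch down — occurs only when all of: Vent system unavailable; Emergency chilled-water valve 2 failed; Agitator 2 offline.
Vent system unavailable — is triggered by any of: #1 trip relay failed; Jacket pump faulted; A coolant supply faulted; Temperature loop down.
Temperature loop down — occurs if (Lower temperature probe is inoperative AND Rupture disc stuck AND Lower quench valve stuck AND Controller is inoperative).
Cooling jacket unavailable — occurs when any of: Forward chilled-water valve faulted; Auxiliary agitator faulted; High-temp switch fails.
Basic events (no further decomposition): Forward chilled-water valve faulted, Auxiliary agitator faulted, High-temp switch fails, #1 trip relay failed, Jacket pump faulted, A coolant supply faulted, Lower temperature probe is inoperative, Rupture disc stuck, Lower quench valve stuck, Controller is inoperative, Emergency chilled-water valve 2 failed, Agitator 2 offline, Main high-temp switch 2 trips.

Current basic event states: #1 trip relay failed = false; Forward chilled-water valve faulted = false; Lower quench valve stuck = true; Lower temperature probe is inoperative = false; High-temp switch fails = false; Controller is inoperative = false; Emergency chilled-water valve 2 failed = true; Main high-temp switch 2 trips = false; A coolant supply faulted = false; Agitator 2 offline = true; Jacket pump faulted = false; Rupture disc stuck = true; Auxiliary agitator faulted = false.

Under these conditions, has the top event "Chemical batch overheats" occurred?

No

Cooling jacket unavailable [OR]: Forward chilled-water valve faulted=not, Auxiliary agitator faulted=not, High-temp switch fails=not → no input occurs → does not occur.
Temperature loop down [AND]: Lower temperature probe is inoperative=not, Rupture disc stuck=occurs, Lower quench valve stuck=occurs, Controller is inoperative=not → not all inputs occur → does not occur.
Vent system unavailable [OR]: #1 trip relay failed=not, Jacket pump faulted=not, A coolant supply faulted=not, Temperature loop down=not → no input occurs → does not occur.
Agitation branch down [AND]: Vent system unavailable=not, Emergency chilled-water valve 2 failed=occurs, Agitator 2 offline=occurs → not all inputs occur → does not occur.
Chemical batch overheats [OR]: Cooling jacket unavailable=not, Agitation branch down=not, Main high-temp switch 2 trips=not → no input occurs → does not occur.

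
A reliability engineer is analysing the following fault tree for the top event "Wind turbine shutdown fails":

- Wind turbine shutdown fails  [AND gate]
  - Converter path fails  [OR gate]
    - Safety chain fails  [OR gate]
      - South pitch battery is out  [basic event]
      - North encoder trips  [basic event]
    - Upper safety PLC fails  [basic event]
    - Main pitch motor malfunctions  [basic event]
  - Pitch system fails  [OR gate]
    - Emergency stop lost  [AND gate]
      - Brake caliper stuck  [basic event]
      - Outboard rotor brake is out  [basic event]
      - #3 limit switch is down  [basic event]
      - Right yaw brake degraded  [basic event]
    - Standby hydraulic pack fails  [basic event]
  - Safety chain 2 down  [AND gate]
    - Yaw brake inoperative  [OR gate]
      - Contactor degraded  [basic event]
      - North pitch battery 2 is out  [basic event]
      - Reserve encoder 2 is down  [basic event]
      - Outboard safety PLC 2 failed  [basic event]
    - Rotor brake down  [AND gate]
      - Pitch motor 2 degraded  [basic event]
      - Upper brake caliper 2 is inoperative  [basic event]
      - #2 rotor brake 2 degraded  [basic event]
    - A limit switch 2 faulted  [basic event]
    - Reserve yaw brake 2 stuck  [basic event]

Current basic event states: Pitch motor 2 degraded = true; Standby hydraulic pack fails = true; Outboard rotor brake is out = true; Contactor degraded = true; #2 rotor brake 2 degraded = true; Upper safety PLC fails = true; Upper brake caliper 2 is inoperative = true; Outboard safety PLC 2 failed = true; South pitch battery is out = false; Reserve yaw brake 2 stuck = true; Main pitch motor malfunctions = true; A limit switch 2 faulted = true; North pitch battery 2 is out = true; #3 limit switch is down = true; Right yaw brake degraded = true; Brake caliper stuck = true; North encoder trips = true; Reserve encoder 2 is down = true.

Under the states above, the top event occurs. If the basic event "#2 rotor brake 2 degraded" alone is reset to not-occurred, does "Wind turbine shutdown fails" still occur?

Counterfactual: set "#2 rotor brake 2 degraded" to not occurred.
Safety chain fails [OR]: South pitch battery is out=not, North encoder trips=occurs → at least one input occurs → occurs.
Converter path fails [OR]: Safety chain fails=occurs, Upper safety PLC fails=occurs, Main pitch motor malfunctions=occurs → at least one input occurs → occurs.
Emergency stop lost [AND]: Brake caliper stuck=occurs, Outboard rotor brake is out=occurs, #3 limit switch is down=occurs, Right yaw brake degraded=occurs → all inputs occur → occurs.
Pitch system fails [OR]: Emergency stop lost=occurs, Standby hydraulic pack fails=occurs → at least one input occurs → occurs.
Yaw brake inoperative [OR]: Contactor degraded=occurs, North pitch battery 2 is out=occurs, Reserve encoder 2 is down=occurs, Outboard safety PLC 2 failed=occurs → at least one input occurs → occurs.
Rotor brake down [AND]: Pitch motor 2 degraded=occurs, Upper brake caliper 2 is inoperative=occurs, #2 rotor brake 2 degraded=not → not all inputs occur → does not occur.
Safety chain 2 down [AND]: Yaw brake inoperative=occurs, Rotor brake down=not, A limit switch 2 faulted=occurs, Reserve yaw brake 2 stuck=occurs → not all inputs occur → does not occur.
Wind turbine shutdown fails [AND]: Converter path fails=occurs, Pitch system fails=occurs, Safety chain 2 down=not → not all inputs occur → does not occur.

No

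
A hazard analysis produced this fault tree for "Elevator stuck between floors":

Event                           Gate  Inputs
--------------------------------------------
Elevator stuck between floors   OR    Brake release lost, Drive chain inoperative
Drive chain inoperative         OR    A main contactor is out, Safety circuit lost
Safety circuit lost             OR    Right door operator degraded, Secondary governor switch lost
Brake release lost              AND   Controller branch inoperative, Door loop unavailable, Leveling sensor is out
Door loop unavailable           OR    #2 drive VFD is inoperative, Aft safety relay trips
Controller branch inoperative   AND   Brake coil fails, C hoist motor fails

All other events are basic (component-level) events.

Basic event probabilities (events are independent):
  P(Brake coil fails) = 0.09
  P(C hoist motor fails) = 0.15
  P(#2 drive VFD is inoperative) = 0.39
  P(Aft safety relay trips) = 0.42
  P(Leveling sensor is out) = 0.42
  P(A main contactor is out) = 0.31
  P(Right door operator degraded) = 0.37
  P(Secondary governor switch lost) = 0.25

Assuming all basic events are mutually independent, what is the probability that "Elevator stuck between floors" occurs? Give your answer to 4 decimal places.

0.6752

P(Controller branch inoperative) [AND] = 0.09 × 0.15 = 0.013500
P(Door loop unavailable) [OR] = 1 − (1−0.39) × (1−0.42) = 0.646200
P(Brake release lost) [AND] = 0.013500 × 0.646200 × 0.42 = 0.003664
P(Safety circuit lost) [OR] = 1 − (1−0.37) × (1−0.25) = 0.527500
P(Drive chain inoperative) [OR] = 1 − (1−0.31) × (1−0.527500) = 0.673975
P(Elevator stuck between floors) [OR] = 1 − (1−0.003664) × (1−0.673975) = 0.675170
Rounded to 4 decimal places: P(Elevator stuck between floors) ≈ 0.6752.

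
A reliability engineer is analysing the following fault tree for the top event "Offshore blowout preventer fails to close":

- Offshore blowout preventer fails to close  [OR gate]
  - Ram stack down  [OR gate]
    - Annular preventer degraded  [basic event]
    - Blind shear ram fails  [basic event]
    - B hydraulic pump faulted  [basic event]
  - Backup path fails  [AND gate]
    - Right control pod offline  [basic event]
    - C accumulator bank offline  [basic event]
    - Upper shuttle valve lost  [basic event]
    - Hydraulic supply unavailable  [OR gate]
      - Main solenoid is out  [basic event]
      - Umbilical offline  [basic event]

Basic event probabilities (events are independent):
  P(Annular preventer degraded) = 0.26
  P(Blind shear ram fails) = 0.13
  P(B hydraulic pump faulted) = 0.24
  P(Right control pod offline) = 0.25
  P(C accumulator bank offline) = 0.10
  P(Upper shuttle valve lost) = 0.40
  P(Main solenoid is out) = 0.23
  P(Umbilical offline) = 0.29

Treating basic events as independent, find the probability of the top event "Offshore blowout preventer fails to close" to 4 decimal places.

0.5129

P(Ram stack down) [OR] = 1 − (1−0.26) × (1−0.13) × (1−0.24) = 0.510712
P(Hydraulic supply unavailable) [OR] = 1 − (1−0.23) × (1−0.29) = 0.453300
P(Backup path fails) [AND] = 0.25 × 0.10 × 0.40 × 0.453300 = 0.004533
P(Offshore blowout preventer fails to close) [OR] = 1 − (1−0.510712) × (1−0.004533) = 0.512930
Rounded to 4 decimal places: P(Offshore blowout preventer fails to close) ≈ 0.5129.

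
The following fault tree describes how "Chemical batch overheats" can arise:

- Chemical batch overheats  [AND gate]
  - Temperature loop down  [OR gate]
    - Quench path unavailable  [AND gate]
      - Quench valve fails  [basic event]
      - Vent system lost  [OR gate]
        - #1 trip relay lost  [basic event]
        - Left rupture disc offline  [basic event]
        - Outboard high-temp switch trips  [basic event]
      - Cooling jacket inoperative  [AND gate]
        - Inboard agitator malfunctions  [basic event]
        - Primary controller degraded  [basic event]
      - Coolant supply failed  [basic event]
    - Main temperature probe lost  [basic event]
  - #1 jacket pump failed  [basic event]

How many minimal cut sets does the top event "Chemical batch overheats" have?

4

Vent system lost [OR]: union of children's cut sets → 3 cut set(s).
Cooling jacket inoperative [AND]: one cut set from each child combined → 1 × 1 = 1 cut set(s).
Quench path unavailable [AND]: one cut set from each child combined → 1 × 3 × 1 × 1 = 3 cut set(s).
Temperature loop down [OR]: union of children's cut sets → 4 cut set(s).
Chemical batch overheats [AND]: one cut set from each child combined → 4 × 1 = 4 cut set(s).
Minimal cut sets: {#1 jacket pump failed, #1 trip relay lost, Coolant supply failed, Inboard agitator malfunctions, Primary controller degraded, Quench valve fails}; {#1 jacket pump failed, Coolant supply failed, Inboard agitator malfunctions, Left rupture disc offline, Primary controller degraded, Quench valve fails}; {#1 jacket pump failed, Coolant supply failed, Inboard agitator malfunctions, Outboard high-temp switch trips, Primary controller degraded, Quench valve fails}; {#1 jacket pump failed, Main temperature probe lost}.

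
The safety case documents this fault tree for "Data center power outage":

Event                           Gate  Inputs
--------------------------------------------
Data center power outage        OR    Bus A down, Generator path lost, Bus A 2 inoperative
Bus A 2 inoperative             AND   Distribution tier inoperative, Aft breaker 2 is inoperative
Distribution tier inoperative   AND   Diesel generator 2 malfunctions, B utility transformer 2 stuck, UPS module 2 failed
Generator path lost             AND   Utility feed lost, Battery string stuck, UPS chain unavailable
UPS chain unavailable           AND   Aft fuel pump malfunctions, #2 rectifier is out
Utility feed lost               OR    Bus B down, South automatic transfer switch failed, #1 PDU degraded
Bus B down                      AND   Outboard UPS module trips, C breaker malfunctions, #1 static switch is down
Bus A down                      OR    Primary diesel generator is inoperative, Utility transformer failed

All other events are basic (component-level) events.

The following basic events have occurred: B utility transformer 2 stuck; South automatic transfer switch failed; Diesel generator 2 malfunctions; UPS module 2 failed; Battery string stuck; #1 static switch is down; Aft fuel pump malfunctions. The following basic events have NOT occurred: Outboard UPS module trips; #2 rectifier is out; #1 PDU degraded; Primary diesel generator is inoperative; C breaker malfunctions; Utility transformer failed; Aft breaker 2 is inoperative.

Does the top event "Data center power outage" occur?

Bus A down [OR]: Primary diesel generator is inoperative=not, Utility transformer failed=not → no input occurs → does not occur.
Bus B down [AND]: Outboard UPS module trips=not, C breaker malfunctions=not, #1 static switch is down=occurs → not all inputs occur → does not occur.
Utility feed lost [OR]: Bus B down=not, South automatic transfer switch failed=occurs, #1 PDU degraded=not → at least one input occurs → occurs.
UPS chain unavailable [AND]: Aft fuel pump malfunctions=occurs, #2 rectifier is out=not → not all inputs occur → does not occur.
Generator path lost [AND]: Utility feed lost=occurs, Battery string stuck=occurs, UPS chain unavailable=not → not all inputs occur → does not occur.
Distribution tier inoperative [AND]: Diesel generator 2 malfunctions=occurs, B utility transformer 2 stuck=occurs, UPS module 2 failed=occurs → all inputs occur → occurs.
Bus A 2 inoperative [AND]: Distribution tier inoperative=occurs, Aft breaker 2 is inoperative=not → not all inputs occur → does not occur.
Data center power outage [OR]: Bus A down=not, Generator path lost=not, Bus A 2 inoperative=not → no input occurs → does not occur.

No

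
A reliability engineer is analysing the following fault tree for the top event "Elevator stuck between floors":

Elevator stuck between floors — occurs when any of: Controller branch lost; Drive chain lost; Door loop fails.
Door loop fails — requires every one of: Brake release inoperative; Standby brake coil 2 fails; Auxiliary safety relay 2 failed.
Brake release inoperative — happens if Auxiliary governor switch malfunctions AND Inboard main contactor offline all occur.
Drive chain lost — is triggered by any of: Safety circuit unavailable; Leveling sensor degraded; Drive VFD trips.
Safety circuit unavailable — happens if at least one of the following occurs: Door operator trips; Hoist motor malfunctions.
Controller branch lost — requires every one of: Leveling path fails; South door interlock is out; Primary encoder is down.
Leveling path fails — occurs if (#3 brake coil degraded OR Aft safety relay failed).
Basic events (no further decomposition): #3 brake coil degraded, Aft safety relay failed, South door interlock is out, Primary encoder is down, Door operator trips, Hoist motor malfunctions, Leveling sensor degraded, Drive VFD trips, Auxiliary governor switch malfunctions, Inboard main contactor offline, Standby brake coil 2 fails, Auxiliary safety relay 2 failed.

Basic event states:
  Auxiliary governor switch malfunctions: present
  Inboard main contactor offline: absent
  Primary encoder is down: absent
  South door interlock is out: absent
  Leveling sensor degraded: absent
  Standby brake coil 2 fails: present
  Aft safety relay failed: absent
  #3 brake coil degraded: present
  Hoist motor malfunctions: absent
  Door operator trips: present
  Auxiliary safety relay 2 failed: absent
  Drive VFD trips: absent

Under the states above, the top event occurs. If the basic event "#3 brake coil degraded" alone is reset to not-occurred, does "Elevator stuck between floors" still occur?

Yes

Counterfactual: set "#3 brake coil degraded" to not occurred.
Leveling path fails [OR]: #3 brake coil degraded=not, Aft safety relay failed=not → no input occurs → does not occur.
Controller branch lost [AND]: Leveling path fails=not, South door interlock is out=not, Primary encoder is down=not → not all inputs occur → does not occur.
Safety circuit unavailable [OR]: Door operator trips=occurs, Hoist motor malfunctions=not → at least one input occurs → occurs.
Drive chain lost [OR]: Safety circuit unavailable=occurs, Leveling sensor degraded=not, Drive VFD trips=not → at least one input occurs → occurs.
Brake release inoperative [AND]: Auxiliary governor switch malfunctions=occurs, Inboard main contactor offline=not → not all inputs occur → does not occur.
Door loop fails [AND]: Brake release inoperative=not, Standby brake coil 2 fails=occurs, Auxiliary safety relay 2 failed=not → not all inputs occur → does not occur.
Elevator stuck between floors [OR]: Controller branch lost=not, Drive chain lost=occurs, Door loop fails=not → at least one input occurs → occurs.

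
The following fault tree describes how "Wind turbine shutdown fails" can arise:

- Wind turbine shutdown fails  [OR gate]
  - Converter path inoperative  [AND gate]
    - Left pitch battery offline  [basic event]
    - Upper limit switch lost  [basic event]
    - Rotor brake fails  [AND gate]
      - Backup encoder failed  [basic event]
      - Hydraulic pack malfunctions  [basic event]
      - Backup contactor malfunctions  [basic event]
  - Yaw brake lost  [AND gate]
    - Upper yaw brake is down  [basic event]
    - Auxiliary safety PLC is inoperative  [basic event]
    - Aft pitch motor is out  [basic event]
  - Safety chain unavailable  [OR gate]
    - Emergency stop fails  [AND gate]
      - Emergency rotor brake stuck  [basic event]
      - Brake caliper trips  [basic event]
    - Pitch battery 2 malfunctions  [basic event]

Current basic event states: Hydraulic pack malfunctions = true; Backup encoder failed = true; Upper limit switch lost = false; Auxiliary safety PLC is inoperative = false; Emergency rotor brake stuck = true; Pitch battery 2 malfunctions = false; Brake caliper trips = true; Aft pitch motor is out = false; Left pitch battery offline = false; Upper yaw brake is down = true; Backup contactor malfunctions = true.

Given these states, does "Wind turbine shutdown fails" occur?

Yes

Rotor brake fails [AND]: Backup encoder failed=occurs, Hydraulic pack malfunctions=occurs, Backup contactor malfunctions=occurs → all inputs occur → occurs.
Converter path inoperative [AND]: Left pitch battery offline=not, Upper limit switch lost=not, Rotor brake fails=occurs → not all inputs occur → does not occur.
Yaw brake lost [AND]: Upper yaw brake is down=occurs, Auxiliary safety PLC is inoperative=not, Aft pitch motor is out=not → not all inputs occur → does not occur.
Emergency stop fails [AND]: Emergency rotor brake stuck=occurs, Brake caliper trips=occurs → all inputs occur → occurs.
Safety chain unavailable [OR]: Emergency stop fails=occurs, Pitch battery 2 malfunctions=not → at least one input occurs → occurs.
Wind turbine shutdown fails [OR]: Converter path inoperative=not, Yaw brake lost=not, Safety chain unavailable=occurs → at least one input occurs → occurs.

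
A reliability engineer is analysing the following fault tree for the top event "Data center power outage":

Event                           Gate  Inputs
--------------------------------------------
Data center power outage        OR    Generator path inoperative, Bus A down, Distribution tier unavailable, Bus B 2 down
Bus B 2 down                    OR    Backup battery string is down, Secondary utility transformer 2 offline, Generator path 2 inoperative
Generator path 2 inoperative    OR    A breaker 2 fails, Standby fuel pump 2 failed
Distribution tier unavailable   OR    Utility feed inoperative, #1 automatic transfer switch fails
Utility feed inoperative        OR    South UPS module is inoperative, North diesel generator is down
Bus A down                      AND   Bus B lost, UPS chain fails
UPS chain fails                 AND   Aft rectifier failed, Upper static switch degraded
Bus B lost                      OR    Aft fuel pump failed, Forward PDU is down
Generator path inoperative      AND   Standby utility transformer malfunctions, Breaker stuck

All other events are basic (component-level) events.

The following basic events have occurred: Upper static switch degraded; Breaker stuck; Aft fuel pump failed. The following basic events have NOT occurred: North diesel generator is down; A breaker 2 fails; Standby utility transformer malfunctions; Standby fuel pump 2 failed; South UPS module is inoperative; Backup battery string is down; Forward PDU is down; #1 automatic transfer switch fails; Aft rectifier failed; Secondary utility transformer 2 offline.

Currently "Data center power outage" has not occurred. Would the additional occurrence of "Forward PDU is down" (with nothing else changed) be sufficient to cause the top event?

No

Counterfactual: set "Forward PDU is down" to occurred.
Generator path inoperative [AND]: Standby utility transformer malfunctions=not, Breaker stuck=occurs → not all inputs occur → does not occur.
Bus B lost [OR]: Aft fuel pump failed=occurs, Forward PDU is down=occurs → at least one input occurs → occurs.
UPS chain fails [AND]: Aft rectifier failed=not, Upper static switch degraded=occurs → not all inputs occur → does not occur.
Bus A down [AND]: Bus B lost=occurs, UPS chain fails=not → not all inputs occur → does not occur.
Utility feed inoperative [OR]: South UPS module is inoperative=not, North diesel generator is down=not → no input occurs → does not occur.
Distribution tier unavailable [OR]: Utility feed inoperative=not, #1 automatic transfer switch fails=not → no input occurs → does not occur.
Generator path 2 inoperative [OR]: A breaker 2 fails=not, Standby fuel pump 2 failed=not → no input occurs → does not occur.
Bus B 2 down [OR]: Backup battery string is down=not, Secondary utility transformer 2 offline=not, Generator path 2 inoperative=not → no input occurs → does not occur.
Data center power outage [OR]: Generator path inoperative=not, Bus A down=not, Distribution tier unavailable=not, Bus B 2 down=not → no input occurs → does not occur.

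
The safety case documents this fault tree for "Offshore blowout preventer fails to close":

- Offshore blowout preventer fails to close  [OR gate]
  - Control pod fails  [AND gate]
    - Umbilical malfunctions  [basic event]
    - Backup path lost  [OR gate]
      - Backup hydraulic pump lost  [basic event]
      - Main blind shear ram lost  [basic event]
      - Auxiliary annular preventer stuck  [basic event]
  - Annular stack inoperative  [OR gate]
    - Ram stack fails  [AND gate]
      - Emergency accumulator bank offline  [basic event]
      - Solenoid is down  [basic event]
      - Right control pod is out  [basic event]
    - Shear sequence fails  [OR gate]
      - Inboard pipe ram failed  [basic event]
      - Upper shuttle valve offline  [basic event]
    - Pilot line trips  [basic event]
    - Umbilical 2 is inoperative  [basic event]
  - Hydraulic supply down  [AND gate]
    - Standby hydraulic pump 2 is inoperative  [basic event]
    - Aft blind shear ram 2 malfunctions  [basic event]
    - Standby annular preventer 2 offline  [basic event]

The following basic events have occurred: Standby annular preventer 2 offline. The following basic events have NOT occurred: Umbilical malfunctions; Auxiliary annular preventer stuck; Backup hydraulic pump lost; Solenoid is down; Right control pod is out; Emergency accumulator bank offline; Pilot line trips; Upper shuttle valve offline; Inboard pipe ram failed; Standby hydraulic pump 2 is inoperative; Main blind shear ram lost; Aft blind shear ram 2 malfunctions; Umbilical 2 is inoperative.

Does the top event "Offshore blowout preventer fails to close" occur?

Backup path lost [OR]: Backup hydraulic pump lost=not, Main blind shear ram lost=not, Auxiliary annular preventer stuck=not → no input occurs → does not occur.
Control pod fails [AND]: Umbilical malfunctions=not, Backup path lost=not → not all inputs occur → does not occur.
Ram stack fails [AND]: Emergency accumulator bank offline=not, Solenoid is down=not, Right control pod is out=not → not all inputs occur → does not occur.
Shear sequence fails [OR]: Inboard pipe ram failed=not, Upper shuttle valve offline=not → no input occurs → does not occur.
Annular stack inoperative [OR]: Ram stack fails=not, Shear sequence fails=not, Pilot line trips=not, Umbilical 2 is inoperative=not → no input occurs → does not occur.
Hydraulic supply down [AND]: Standby hydraulic pump 2 is inoperative=not, Aft blind shear ram 2 malfunctions=not, Standby annular preventer 2 offline=occurs → not all inputs occur → does not occur.
Offshore blowout preventer fails to close [OR]: Control pod fails=not, Annular stack inoperative=not, Hydraulic supply down=not → no input occurs → does not occur.

No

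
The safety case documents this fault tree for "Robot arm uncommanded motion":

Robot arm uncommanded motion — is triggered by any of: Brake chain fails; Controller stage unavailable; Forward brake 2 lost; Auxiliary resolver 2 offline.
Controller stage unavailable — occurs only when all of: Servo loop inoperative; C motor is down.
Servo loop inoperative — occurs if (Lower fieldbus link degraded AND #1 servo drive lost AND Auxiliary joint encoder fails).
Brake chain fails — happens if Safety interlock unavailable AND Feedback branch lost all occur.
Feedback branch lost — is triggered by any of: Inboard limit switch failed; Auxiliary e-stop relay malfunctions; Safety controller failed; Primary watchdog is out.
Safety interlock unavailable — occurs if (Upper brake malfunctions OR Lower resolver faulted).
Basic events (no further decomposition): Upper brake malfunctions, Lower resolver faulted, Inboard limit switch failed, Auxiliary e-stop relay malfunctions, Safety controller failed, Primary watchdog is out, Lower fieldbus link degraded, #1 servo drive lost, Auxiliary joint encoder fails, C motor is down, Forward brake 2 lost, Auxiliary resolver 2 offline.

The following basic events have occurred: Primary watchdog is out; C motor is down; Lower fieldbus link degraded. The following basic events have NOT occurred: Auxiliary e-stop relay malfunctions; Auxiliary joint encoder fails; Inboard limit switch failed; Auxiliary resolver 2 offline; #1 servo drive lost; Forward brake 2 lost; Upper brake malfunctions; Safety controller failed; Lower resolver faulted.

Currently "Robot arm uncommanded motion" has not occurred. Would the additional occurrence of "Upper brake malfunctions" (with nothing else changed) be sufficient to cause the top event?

Counterfactual: set "Upper brake malfunctions" to occurred.
Safety interlock unavailable [OR]: Upper brake malfunctions=occurs, Lower resolver faulted=not → at least one input occurs → occurs.
Feedback branch lost [OR]: Inboard limit switch failed=not, Auxiliary e-stop relay malfunctions=not, Safety controller failed=not, Primary watchdog is out=occurs → at least one input occurs → occurs.
Brake chain fails [AND]: Safety interlock unavailable=occurs, Feedback branch lost=occurs → all inputs occur → occurs.
Servo loop inoperative [AND]: Lower fieldbus link degraded=occurs, #1 servo drive lost=not, Auxiliary joint encoder fails=not → not all inputs occur → does not occur.
Controller stage unavailable [AND]: Servo loop inoperative=not, C motor is down=occurs → not all inputs occur → does not occur.
Robot arm uncommanded motion [OR]: Brake chain fails=occurs, Controller stage unavailable=not, Forward brake 2 lost=not, Auxiliary resolver 2 offline=not → at least one input occurs → occurs.

Yes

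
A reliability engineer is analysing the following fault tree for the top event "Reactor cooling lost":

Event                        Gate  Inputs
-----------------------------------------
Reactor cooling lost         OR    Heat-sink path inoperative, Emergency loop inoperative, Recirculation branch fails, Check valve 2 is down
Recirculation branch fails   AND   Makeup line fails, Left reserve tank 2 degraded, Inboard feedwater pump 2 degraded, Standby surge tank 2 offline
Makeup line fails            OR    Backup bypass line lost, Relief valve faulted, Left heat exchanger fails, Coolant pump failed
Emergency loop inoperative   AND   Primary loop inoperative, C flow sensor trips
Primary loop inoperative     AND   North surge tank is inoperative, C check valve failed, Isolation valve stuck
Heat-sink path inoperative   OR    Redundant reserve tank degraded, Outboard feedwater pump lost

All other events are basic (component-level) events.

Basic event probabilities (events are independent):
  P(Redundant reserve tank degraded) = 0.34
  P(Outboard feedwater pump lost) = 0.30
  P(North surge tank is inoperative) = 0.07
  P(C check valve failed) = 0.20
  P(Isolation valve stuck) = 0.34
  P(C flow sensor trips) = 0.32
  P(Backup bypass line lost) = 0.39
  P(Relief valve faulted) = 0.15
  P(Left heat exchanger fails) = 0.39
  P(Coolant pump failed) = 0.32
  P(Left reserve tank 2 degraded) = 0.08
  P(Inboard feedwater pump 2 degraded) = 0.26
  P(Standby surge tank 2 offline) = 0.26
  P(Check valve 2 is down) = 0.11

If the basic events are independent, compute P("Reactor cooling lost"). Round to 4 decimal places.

P(Heat-sink path inoperative) [OR] = 1 − (1−0.34) × (1−0.30) = 0.538000
P(Primary loop inoperative) [AND] = 0.07 × 0.20 × 0.34 = 0.004760
P(Emergency loop inoperative) [AND] = 0.004760 × 0.32 = 0.001523
P(Makeup line fails) [OR] = 1 − (1−0.39) × (1−0.15) × (1−0.39) × (1−0.32) = 0.784926
P(Recirculation branch fails) [AND] = 0.784926 × 0.08 × 0.26 × 0.26 = 0.004245
P(Reactor cooling lost) [OR] = 1 − (1−0.538000) × (1−0.001523) × (1−0.004245) × (1−0.11) = 0.591189
Rounded to 4 decimal places: P(Reactor cooling lost) ≈ 0.5912.

0.5912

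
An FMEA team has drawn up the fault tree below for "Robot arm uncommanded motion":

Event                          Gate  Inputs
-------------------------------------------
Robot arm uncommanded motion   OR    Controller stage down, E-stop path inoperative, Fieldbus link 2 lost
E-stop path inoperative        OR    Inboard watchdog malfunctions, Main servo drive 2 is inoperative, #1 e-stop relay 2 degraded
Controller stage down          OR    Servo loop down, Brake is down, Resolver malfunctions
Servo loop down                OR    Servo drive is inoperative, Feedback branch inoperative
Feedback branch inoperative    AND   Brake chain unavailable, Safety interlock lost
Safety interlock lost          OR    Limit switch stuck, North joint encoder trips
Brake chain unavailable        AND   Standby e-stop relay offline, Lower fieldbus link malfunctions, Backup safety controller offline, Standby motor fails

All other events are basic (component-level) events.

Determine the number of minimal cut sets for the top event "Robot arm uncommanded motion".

Brake chain unavailable [AND]: one cut set from each child combined → 1 × 1 × 1 × 1 = 1 cut set(s).
Safety interlock lost [OR]: union of children's cut sets → 2 cut set(s).
Feedback branch inoperative [AND]: one cut set from each child combined → 1 × 2 = 2 cut set(s).
Servo loop down [OR]: union of children's cut sets → 3 cut set(s).
Controller stage down [OR]: union of children's cut sets → 5 cut set(s).
E-stop path inoperative [OR]: union of children's cut sets → 3 cut set(s).
Robot arm uncommanded motion [OR]: union of children's cut sets → 9 cut set(s).
Minimal cut sets: {Servo drive is inoperative}; {Backup safety controller offline, Limit switch stuck, Lower fieldbus link malfunctions, Standby e-stop relay offline, Standby motor fails}; {Backup safety controller offline, Lower fieldbus link malfunctions, North joint encoder trips, Standby e-stop relay offline, Standby motor fails}; {Brake is down}; {Resolver malfunctions}; {Inboard watchdog malfunctions}; {Main servo drive 2 is inoperative}; {#1 e-stop relay 2 degraded}; {Fieldbus link 2 lost}.

9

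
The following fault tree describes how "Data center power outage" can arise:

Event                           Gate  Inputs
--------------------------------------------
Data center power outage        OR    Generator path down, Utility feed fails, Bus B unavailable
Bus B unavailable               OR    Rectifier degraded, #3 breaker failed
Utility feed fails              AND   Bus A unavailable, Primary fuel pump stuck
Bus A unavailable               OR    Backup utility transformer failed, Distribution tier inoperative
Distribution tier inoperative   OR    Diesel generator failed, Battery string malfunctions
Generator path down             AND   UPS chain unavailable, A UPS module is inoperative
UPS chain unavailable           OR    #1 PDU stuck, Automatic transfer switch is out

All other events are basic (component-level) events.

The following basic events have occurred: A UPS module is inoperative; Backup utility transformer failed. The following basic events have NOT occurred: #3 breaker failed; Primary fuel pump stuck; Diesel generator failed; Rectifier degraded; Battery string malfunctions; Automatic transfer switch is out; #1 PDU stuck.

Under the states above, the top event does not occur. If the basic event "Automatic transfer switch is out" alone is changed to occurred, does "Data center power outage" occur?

Yes

Counterfactual: set "Automatic transfer switch is out" to occurred.
UPS chain unavailable [OR]: #1 PDU stuck=not, Automatic transfer switch is out=occurs → at least one input occurs → occurs.
Generator path down [AND]: UPS chain unavailable=occurs, A UPS module is inoperative=occurs → all inputs occur → occurs.
Distribution tier inoperative [OR]: Diesel generator failed=not, Battery string malfunctions=not → no input occurs → does not occur.
Bus A unavailable [OR]: Backup utility transformer failed=occurs, Distribution tier inoperative=not → at least one input occurs → occurs.
Utility feed fails [AND]: Bus A unavailable=occurs, Primary fuel pump stuck=not → not all inputs occur → does not occur.
Bus B unavailable [OR]: Rectifier degraded=not, #3 breaker failed=not → no input occurs → does not occur.
Data center power outage [OR]: Generator path down=occurs, Utility feed fails=not, Bus B unavailable=not → at least one input occurs → occurs.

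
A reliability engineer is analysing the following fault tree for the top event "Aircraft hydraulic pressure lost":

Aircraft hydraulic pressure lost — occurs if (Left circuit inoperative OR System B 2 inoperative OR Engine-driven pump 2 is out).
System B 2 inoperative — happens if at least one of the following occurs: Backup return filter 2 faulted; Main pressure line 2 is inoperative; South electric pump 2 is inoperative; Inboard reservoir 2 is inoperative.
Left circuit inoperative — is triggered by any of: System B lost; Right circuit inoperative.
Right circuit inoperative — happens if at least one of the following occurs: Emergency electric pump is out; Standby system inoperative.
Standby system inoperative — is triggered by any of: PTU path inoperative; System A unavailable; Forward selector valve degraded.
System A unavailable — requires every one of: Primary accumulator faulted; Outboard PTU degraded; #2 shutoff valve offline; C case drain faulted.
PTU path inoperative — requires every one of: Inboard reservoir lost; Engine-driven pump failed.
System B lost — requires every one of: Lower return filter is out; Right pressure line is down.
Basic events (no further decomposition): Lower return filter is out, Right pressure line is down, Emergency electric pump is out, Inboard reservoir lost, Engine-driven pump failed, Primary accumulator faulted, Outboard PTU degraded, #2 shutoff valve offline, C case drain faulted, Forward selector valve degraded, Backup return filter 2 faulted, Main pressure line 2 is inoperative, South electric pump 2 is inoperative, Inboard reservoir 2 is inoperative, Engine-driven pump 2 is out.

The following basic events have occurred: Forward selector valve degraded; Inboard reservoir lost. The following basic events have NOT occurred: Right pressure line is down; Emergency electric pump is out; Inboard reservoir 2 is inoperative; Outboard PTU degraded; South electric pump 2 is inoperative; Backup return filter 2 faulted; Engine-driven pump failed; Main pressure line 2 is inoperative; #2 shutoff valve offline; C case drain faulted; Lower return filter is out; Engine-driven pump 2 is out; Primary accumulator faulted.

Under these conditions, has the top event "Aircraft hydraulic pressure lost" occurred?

System B lost [AND]: Lower return filter is out=not, Right pressure line is down=not → not all inputs occur → does not occur.
PTU path inoperative [AND]: Inboard reservoir lost=occurs, Engine-driven pump failed=not → not all inputs occur → does not occur.
System A unavailable [AND]: Primary accumulator faulted=not, Outboard PTU degraded=not, #2 shutoff valve offline=not, C case drain faulted=not → not all inputs occur → does not occur.
Standby system inoperative [OR]: PTU path inoperative=not, System A unavailable=not, Forward selector valve degraded=occurs → at least one input occurs → occurs.
Right circuit inoperative [OR]: Emergency electric pump is out=not, Standby system inoperative=occurs → at least one input occurs → occurs.
Left circuit inoperative [OR]: System B lost=not, Right circuit inoperative=occurs → at least one input occurs → occurs.
System B 2 inoperative [OR]: Backup return filter 2 faulted=not, Main pressure line 2 is inoperative=not, South electric pump 2 is inoperative=not, Inboard reservoir 2 is inoperative=not → no input occurs → does not occur.
Aircraft hydraulic pressure lost [OR]: Left circuit inoperative=occurs, System B 2 inoperative=not, Engine-driven pump 2 is out=not → at least one input occurs → occurs.

Yes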